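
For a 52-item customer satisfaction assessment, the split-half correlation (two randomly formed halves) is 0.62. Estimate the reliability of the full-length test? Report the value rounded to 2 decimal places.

0.77

Each half is half the length of the full test, so the full test is n = 2 times a half.
r_full = 2r_hh / (1 + r_hh) = 2 × 0.62 / (1 + 0.62)
       = 1.2400 / 1.6200 = 0.7654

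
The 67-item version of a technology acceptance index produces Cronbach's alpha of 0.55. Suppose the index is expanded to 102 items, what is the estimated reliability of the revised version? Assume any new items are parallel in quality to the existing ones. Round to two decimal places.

Length ratio n = 102/67 = 1.5224
Spearman-Brown: r_new = n·r / (1 + (n − 1)·r)
r_new = (1.5224 × 0.55) / (1 + (1.5224 − 1) × 0.55)
r_new = 0.8373 / 1.2873 ≈ 0.6504

0.65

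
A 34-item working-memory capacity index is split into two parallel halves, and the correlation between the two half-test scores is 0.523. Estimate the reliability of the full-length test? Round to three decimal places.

0.687

Each half is half the length of the full test, so the full test is n = 2 times a half.
r_full = 2(0.523) / (1 + 0.523)
r_full = 1.0460 / 1.5230 ≈ 0.6868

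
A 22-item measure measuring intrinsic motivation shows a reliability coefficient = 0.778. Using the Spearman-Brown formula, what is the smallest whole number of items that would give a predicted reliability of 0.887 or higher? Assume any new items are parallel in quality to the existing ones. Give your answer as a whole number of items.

Invert Spearman-Brown to solve for n:
n = r_target (1 − r_old) / [ r_old (1 − r_target) ]
n = 0.887(1 − 0.778) / [0.778(1 − 0.887)]
n = 0.196914 / 0.087914 ≈ 2.2398
Items needed = n × 22 = 2.2398 × 22 ≈ 49.28 → round up to 50

50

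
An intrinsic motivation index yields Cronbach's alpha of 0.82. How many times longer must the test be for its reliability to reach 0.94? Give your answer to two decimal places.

n = [0.94 × 0.18] / [0.82 × 0.06]
  = 0.1692 / 0.0492 = 3.4390

3.44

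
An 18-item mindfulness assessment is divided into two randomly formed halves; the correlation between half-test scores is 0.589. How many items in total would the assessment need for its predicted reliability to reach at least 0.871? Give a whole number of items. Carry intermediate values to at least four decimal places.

Corrected full-test reliability: r_full = 2 × 0.589 / (1 + 0.589) ≈ 0.7413
n = r_tgt(1 − r_full) / [r_full(1 − r_tgt)] = 0.871 × 0.2587 / (0.7413 × 0.129) ≈ 2.3563
Required items = 2.3563 × 18 = 42.41, so 43 items.

43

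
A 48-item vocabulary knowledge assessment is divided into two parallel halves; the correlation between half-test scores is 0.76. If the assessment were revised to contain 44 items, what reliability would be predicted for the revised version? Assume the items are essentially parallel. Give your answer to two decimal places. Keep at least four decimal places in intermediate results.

0.85

First correct the split-half correlation to full-test reliability: r_full = 2 × 0.76 / (1 + 0.76) ≈ 0.8636
Then adjust to 44 items: n = 44/48 = 0.9167
r_new = n·r_full / (1 + (n − 1)·r_full) = 0.7917 / 0.9281 ≈ 0.8530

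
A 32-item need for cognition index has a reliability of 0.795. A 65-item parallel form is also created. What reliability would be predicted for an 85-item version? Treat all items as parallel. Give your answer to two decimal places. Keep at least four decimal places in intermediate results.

The 65-item form is not needed; work directly from the 32-item form with n = 85/32 = 2.6562.
r_{85} = n·r / (1 + (n − 1)·r) = 2.1117 / 2.3167 ≈ 0.9115

0.91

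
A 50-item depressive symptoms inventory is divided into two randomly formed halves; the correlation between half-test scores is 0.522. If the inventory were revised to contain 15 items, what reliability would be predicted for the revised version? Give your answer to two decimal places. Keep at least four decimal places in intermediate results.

0.40

Spearman-Brown correction (n = 2): r_full = 2·0.522/(1 + 0.522) = 0.6859
Then adjust to 15 items: n = 15/50 = 0.3000
r_new = n·r_full / (1 + (n − 1)·r_full) = 0.2058 / 0.5199 ≈ 0.3958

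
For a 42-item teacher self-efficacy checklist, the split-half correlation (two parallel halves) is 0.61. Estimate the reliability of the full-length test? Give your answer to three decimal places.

0.758

Apply the Spearman-Brown correction with n = 2:
r_full = 2r_hh / (1 + r_hh) = 2 × 0.61 / (1 + 0.61)
       = 1.2200 / 1.6100 = 0.7578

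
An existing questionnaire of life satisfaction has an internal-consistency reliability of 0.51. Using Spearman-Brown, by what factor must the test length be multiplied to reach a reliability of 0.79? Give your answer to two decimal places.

3.61

Spearman-Brown solved for the length factor n:
n = r*(1 − r) / [ r (1 − r*) ]
n = 0.79 × (1 − 0.51) / [ 0.51 × (1 − 0.79) ]
  = 0.3871 / 0.1071 = 3.6144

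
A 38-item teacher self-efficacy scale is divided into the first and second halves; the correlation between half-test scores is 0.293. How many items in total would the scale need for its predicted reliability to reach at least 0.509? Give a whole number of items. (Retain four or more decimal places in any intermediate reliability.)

Corrected full-test reliability: r_full = 2 × 0.293 / (1 + 0.293) ≈ 0.4532
n = r_tgt(1 − r_full) / [r_full(1 − r_tgt)] = 0.509 × 0.5468 / (0.4532 × 0.491) ≈ 1.2508
Required items = 1.2508 × 38 = 47.53, so 48 items.

48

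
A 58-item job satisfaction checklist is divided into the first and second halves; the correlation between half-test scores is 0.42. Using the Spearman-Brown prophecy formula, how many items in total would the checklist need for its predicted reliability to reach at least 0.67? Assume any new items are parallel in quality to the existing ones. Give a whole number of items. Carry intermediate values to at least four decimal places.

82

r_full = 2(0.42)/(1 + 0.42) = 0.5915
Solve Spearman-Brown for n: n = 0.67(1 − 0.5915) / [0.5915(1 − 0.67)] = 1.4022
Required items = 1.4022 × 58 = 81.33, so 82 items.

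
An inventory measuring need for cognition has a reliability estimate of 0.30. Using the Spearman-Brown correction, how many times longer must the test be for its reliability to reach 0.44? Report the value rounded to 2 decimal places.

n = 0.44(1 − 0.30) / [0.30(1 − 0.44)]
n = 0.3080 / 0.1680 ≈ 1.8333

1.83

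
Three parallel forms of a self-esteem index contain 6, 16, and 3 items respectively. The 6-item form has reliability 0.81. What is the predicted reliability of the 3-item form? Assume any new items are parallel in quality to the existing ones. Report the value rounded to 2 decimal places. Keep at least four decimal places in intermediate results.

0.68

The 16-item form is not needed; work directly from the 6-item form with n = 3/6 = 0.5000.
r_{3} = n·r / (1 + (n − 1)·r) = 0.4050 / 0.5950 ≈ 0.6807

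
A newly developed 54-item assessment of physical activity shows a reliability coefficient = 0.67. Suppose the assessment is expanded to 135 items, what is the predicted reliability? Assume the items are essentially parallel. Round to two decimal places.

0.84

The new length is 135/54 = 2.5 times the old.
r_new = (2.5 × 0.67) / (1 + (2.5 − 1) × 0.67)
r_new = 1.6750 / 2.0050 ≈ 0.8354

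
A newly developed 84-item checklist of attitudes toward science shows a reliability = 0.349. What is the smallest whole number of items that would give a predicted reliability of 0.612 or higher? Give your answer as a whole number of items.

248

n = [0.612 × 0.651] / [0.349 × 0.388]
n = 0.398412 / 0.135412 ≈ 2.9422
Items needed = n × 84 = 2.9422 × 84 ≈ 247.14 → round up to 248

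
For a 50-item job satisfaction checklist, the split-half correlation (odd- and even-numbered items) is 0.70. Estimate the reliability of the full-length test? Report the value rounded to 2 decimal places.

0.82

Apply the Spearman-Brown correction with n = 2:
r_full = 2r_hh / (1 + r_hh) = 2 × 0.70 / (1 + 0.70)
       = 1.4000 / 1.7000 = 0.8235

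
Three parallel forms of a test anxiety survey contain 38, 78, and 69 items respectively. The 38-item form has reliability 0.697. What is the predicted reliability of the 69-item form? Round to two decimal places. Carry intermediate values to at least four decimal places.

0.81

Only the ratio of lengths matters: n = 69/38 = 1.8158
r_{69} = n·r / (1 + (n − 1)·r) = 1.2656 / 1.5686 ≈ 0.8068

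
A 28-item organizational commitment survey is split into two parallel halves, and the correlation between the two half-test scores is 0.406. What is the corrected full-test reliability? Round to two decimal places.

0.58

Apply the Spearman-Brown correction with n = 2:
r_full = 2(0.406) / (1 + 0.406)
       = 0.8120 / 1.4060 = 0.5775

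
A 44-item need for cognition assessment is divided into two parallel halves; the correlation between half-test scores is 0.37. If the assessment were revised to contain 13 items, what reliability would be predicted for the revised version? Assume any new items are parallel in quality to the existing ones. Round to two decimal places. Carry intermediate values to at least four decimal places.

Spearman-Brown correction (n = 2): r_full = 2·0.37/(1 + 0.37) = 0.5401
Length factor from 44 to 13 items: n = 13/44 = 0.2955
r_new = n·r_full / (1 + (n − 1)·r_full) = 0.1596 / 0.6195 ≈ 0.2576

0.26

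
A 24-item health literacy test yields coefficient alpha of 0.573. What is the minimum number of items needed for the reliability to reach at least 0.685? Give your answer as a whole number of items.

Rearranging the Spearman-Brown formula for n,
n = r_target (1 − r_old) / [ r_old (1 − r_target) ]
n = 0.685(1 − 0.573) / [0.573(1 − 0.685)]
n = 0.292495 / 0.180495 ≈ 1.6205
1.6205 × 24 = 38.89 → 39 items

39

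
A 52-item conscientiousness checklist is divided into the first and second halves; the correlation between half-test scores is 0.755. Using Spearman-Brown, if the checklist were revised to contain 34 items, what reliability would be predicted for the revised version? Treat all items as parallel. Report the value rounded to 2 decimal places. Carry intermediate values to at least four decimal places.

0.80

First correct the split-half correlation to full-test reliability: r_full = 2 × 0.755 / (1 + 0.755) ≈ 0.8604
Length factor from 52 to 34 items: n = 34/52 = 0.6538
r_new = n·r_full / (1 + (n − 1)·r_full) = 0.5625 / 0.7021 ≈ 0.8012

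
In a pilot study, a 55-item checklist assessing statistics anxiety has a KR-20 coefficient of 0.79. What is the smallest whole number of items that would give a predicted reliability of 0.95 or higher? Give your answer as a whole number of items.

n = 0.95 × (1 − 0.79) / [ 0.79 × (1 − 0.95) ]
n = 0.1995 / 0.0395 ≈ 5.0506
Items needed = n × 55 = 5.0506 × 55 ≈ 277.78 → round up to 278

278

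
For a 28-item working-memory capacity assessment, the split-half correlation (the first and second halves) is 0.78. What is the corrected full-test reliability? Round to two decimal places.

Each half is half the length of the full test, so the full test is n = 2 times a half.
r_full = 2r_hh / (1 + r_hh) = 2 × 0.78 / (1 + 0.78)
       = 1.5600 / 1.7800 = 0.8764

0.88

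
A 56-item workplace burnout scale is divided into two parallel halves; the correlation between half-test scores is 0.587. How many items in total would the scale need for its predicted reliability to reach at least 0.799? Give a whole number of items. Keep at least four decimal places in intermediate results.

Corrected full-test reliability: r_full = 2 × 0.587 / (1 + 0.587) ≈ 0.7398
n = r_tgt(1 − r_full) / [r_full(1 − r_tgt)] = 0.799 × 0.2602 / (0.7398 × 0.201) ≈ 1.3981
Required items = 1.3981 × 56 = 78.29, so 79 items.

79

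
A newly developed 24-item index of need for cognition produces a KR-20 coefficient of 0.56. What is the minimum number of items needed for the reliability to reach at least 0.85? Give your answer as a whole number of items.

n = [0.85 × 0.44] / [0.56 × 0.15]
n = 0.3740 / 0.0840 ≈ 4.4524
Items needed = n × 24 = 4.4524 × 24 ≈ 106.86 → round up to 107

107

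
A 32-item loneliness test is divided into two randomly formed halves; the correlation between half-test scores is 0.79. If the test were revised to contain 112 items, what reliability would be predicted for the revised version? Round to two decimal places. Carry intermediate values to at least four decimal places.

Full-test reliability from the split-half r: r_full = 2(0.79)/(1 + 0.79) = 0.8827
Then adjust to 112 items: n = 112/32 = 3.5000
r_new = n·r_full / (1 + (n − 1)·r_full) = 3.0895 / 3.2067 ≈ 0.9635

0.96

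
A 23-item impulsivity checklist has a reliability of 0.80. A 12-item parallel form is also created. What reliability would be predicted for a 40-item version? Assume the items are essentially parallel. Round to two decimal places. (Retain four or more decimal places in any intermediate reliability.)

The 12-item form is not needed; work directly from the 23-item form with n = 40/23 = 1.7391.
r_{40} = n·r / (1 + (n − 1)·r) = 1.3913 / 1.5913 ≈ 0.8743

0.87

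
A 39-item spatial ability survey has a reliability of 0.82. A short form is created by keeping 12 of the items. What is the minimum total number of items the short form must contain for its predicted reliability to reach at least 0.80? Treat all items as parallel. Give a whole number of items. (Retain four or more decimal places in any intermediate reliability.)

Short-form reliability: n = 12/39 = 0.3077; r_12 = n·r/(1+(n−1)r) ≈ 0.5836
Length factor from the short form to reach 0.80: n' = 0.80(1 − 0.5836) / [0.5836(1 − 0.80)] ≈ 2.8540
Items = 2.8540 × 12 ≈ 34.25 → 35

35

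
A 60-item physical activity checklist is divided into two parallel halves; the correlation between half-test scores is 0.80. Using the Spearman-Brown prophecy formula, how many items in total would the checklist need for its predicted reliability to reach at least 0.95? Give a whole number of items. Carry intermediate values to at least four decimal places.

r_full = 2(0.80)/(1 + 0.80) = 0.8889
n = r_tgt(1 − r_full) / [r_full(1 − r_tgt)] = 0.95 × 0.1111 / (0.8889 × 0.05) ≈ 2.3747
Items = 2.3747 × 60 ≈ 142.48 → 143

143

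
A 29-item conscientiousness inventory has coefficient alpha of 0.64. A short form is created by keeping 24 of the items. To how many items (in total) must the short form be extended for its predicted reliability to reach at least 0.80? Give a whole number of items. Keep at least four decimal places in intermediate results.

Short-form reliability: n = 24/29 = 0.8276; r_24 = n·r/(1+(n−1)r) ≈ 0.5954
Length factor from the short form to reach 0.80: n' = 0.80(1 − 0.5954) / [0.5954(1 − 0.80)] ≈ 2.7182
Items = 2.7182 × 24 ≈ 65.24 → 66

66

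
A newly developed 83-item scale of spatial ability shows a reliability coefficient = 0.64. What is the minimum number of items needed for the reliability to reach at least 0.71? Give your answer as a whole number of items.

115

n = [0.71 × 0.36] / [0.64 × 0.29]
  = 0.2556 / 0.1856 = 1.3772
So the test needs 1.3772 × 83 ≈ 114.31 items; rounding up, 115.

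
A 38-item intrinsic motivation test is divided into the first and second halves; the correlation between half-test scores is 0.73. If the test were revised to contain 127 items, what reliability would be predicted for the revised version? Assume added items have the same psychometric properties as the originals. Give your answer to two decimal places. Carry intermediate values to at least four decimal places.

Full-test reliability from the split-half r: r_full = 2(0.73)/(1 + 0.73) = 0.8439
Length factor from 38 to 127 items: n = 127/38 = 3.3421
r_new = n·r_full / (1 + (n − 1)·r_full) = 2.8204 / 2.9765 ≈ 0.9476

0.95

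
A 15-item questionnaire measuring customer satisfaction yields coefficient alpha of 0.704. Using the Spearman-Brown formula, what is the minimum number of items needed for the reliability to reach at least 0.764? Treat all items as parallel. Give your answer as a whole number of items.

21

Invert Spearman-Brown to solve for n:
n = r*(1 − r) / [ r (1 − r*) ]
n = 0.764 × (1 − 0.704) / [ 0.704 × (1 − 0.764) ]
  = 0.226144 / 0.166144 = 1.3611
Items needed = n × 15 = 1.3611 × 15 ≈ 20.42 → round up to 21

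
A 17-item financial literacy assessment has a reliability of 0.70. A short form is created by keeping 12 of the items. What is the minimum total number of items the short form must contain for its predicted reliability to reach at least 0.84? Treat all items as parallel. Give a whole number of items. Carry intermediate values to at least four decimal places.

Short-form reliability: n = 12/17 = 0.7059; r_12 = n·r/(1+(n−1)r) ≈ 0.6222
Then solve for n' with r_old = 0.6222, r_target = 0.84: n' = 0.84(1 − 0.6222)/[0.6222(1 − 0.84)] = 3.1878
Items = 3.1878 × 12 ≈ 38.25 → 39

39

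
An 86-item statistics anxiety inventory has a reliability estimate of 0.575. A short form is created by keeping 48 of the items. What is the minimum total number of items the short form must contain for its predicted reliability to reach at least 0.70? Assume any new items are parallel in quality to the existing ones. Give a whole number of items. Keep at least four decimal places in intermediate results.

First, r for the 48-item form: n = 48/86 = 0.5581, so r_48 = 0.5581·0.575/(1 + (0.5581 − 1)·0.575) = 0.4302
Length factor from the short form to reach 0.70: n' = 0.70(1 − 0.4302) / [0.4302(1 − 0.70)] ≈ 3.0905
Items = 3.0905 × 48 ≈ 148.34 → 149

149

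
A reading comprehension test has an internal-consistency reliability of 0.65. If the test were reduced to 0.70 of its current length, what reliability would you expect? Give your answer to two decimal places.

r_new = 0.7·0.65 / [1 + (0.7 − 1)·0.65]
     = 0.4550 / 0.8050 = 0.5652

0.57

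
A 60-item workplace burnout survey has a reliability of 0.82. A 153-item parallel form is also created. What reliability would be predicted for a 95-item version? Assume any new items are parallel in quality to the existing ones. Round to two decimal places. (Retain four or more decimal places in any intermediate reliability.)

Only the ratio of lengths matters: n = 95/60 = 1.5833
r_{95} = n·r / (1 + (n − 1)·r) = 1.2983 / 1.4783 ≈ 0.8782

0.88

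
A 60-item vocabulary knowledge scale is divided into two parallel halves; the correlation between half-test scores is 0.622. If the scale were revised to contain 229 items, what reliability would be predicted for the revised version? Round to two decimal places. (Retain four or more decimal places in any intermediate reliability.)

Full-test reliability from the split-half r: r_full = 2(0.622)/(1 + 0.622) = 0.7670
Length factor from 60 to 229 items: n = 229/60 = 3.8167
r_new = n·r_full / (1 + (n − 1)·r_full) = 2.9274 / 3.1604 ≈ 0.9263

0.93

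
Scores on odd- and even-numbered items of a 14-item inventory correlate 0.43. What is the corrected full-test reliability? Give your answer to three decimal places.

0.601

Apply the Spearman-Brown correction with n = 2:
r_full = 2r_hh / (1 + r_hh) = 2 × 0.43 / (1 + 0.43)
r_full = 0.8600 / 1.4300 ≈ 0.6014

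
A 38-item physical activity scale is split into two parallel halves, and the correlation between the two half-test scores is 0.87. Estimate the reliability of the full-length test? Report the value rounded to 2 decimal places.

Apply the Spearman-Brown correction with n = 2:
r_full = 2(0.87) / (1 + 0.87)
       = 1.7400 / 1.8700 = 0.9305

0.93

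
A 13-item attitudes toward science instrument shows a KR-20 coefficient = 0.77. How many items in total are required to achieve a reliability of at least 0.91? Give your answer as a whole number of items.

40

Invert Spearman-Brown to solve for n:
n = r*(1 − r) / [ r (1 − r*) ]
n = 0.91(1 − 0.77) / [0.77(1 − 0.91)]
  = 0.2093 / 0.0693 = 3.0202
3.0202 × 13 = 39.26 → 40 items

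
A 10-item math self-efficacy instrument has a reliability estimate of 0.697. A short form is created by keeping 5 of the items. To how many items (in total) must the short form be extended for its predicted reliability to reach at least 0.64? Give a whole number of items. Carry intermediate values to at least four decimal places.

Short-form reliability: n = 5/10 = 0.5000; r_5 = n·r/(1+(n−1)r) ≈ 0.5349
Length factor from the short form to reach 0.64: n' = 0.64(1 − 0.5349) / [0.5349(1 − 0.64)] ≈ 1.5458
Total items = 1.5458 × 5 = 7.73, rounded up to 8.

8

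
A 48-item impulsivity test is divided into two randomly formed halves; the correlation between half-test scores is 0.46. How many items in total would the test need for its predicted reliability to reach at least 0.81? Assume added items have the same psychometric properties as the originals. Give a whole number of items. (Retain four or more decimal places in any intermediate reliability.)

121

Corrected full-test reliability: r_full = 2 × 0.46 / (1 + 0.46) ≈ 0.6301
Solve Spearman-Brown for n: n = 0.81(1 − 0.6301) / [0.6301(1 − 0.81)] = 2.5027
Items = 2.5027 × 48 ≈ 120.13 → 121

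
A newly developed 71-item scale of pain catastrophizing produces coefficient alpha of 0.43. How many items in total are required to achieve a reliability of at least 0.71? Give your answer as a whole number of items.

n = 0.71 × (1 − 0.43) / [ 0.43 × (1 − 0.71) ]
  = 0.4047 / 0.1247 = 3.2454
So the test needs 3.2454 × 71 ≈ 230.42 items; rounding up, 231.

231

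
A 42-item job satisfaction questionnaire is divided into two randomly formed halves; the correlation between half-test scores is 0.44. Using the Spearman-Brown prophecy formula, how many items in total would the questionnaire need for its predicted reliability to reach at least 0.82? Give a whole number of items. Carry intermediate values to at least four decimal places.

122

r_full = 2(0.44)/(1 + 0.44) = 0.6111
Solve Spearman-Brown for n: n = 0.82(1 − 0.6111) / [0.6111(1 − 0.82)] = 2.8991
Items = 2.8991 × 42 ≈ 121.76 → 122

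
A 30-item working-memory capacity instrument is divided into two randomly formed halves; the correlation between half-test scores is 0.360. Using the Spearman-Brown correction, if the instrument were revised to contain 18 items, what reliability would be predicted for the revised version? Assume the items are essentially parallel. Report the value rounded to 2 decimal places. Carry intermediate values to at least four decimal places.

0.40

Spearman-Brown correction (n = 2): r_full = 2·0.360/(1 + 0.360) = 0.5294
Length factor from 30 to 18 items: n = 18/30 = 0.6000
r_new = n·r_full / (1 + (n − 1)·r_full) = 0.3176 / 0.7882 ≈ 0.4029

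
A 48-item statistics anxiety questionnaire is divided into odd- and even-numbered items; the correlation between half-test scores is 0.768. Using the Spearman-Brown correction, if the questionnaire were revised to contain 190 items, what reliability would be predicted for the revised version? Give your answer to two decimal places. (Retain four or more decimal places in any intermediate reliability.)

Spearman-Brown correction (n = 2): r_full = 2·0.768/(1 + 0.768) = 0.8688
Then adjust to 190 items: n = 190/48 = 3.9583
r_new = n·r_full / (1 + (n − 1)·r_full) = 3.4390 / 3.5702 ≈ 0.9633

0.96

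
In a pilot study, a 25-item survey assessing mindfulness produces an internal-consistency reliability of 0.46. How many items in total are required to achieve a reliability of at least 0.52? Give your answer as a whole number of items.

n = 0.52(1 − 0.46) / [0.46(1 − 0.52)]
  = 0.2808 / 0.2208 = 1.2717
Items needed = n × 25 = 1.2717 × 25 ≈ 31.79 → round up to 32

32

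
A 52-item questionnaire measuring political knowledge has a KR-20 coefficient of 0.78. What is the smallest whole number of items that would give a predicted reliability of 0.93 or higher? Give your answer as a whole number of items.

195

Spearman-Brown solved for the length factor n:
n = r_target (1 − r_old) / [ r_old (1 − r_target) ]
n = 0.93 × (1 − 0.78) / [ 0.78 × (1 − 0.93) ]
  = 0.2046 / 0.0546 = 3.7473
Items needed = n × 52 = 3.7473 × 52 ≈ 194.86 → round up to 195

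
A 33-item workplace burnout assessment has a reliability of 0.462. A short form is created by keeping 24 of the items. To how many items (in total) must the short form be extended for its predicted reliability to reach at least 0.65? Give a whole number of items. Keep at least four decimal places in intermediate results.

72

First, r for the 24-item form: n = 24/33 = 0.7273, so r_24 = 0.7273·0.462/(1 + (0.7273 − 1)·0.462) = 0.3844
Then solve for n' with r_old = 0.3844, r_target = 0.65: n' = 0.65(1 − 0.3844)/[0.3844(1 − 0.65)] = 2.9741
Items = 2.9741 × 24 ≈ 71.38 → 72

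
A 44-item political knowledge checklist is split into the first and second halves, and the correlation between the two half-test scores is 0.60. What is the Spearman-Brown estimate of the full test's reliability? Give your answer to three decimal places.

0.750

The full test is twice the length of either half (n = 2).
r_full = 2(0.60) / (1 + 0.60)
r_full = 1.2000 / 1.6000 ≈ 0.7500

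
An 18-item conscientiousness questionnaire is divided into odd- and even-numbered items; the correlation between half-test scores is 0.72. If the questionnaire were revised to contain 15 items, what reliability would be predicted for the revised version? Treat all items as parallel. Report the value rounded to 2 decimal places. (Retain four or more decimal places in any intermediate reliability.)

Spearman-Brown correction (n = 2): r_full = 2·0.72/(1 + 0.72) = 0.8372
Then adjust to 15 items: n = 15/18 = 0.8333
r_new = n·r_full / (1 + (n − 1)·r_full) = 0.6976 / 0.8604 ≈ 0.8108

0.81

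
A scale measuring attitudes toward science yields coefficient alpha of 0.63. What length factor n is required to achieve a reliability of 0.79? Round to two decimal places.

2.21

Spearman-Brown solved for the length factor n:
n = r*(1 − r) / [ r (1 − r*) ]
n = [0.79 × 0.37] / [0.63 × 0.21]
n = 0.2923 / 0.1323 ≈ 2.2094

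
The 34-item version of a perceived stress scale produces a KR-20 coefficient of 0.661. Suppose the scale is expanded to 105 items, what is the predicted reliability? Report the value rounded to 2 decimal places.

0.86

Length ratio n = 105/34 = 3.0882
Spearman-Brown: r_new = n·r / (1 + (n − 1)·r)
r_new = 3.0882·0.661 / [1 + (3.0882 − 1)·0.661]
     = 2.0413 / 2.3803 = 0.8576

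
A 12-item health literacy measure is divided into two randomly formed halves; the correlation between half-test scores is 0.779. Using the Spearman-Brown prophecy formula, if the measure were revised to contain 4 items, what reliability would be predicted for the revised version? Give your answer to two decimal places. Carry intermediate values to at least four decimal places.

Spearman-Brown correction (n = 2): r_full = 2·0.779/(1 + 0.779) = 0.8758
Then adjust to 4 items: n = 4/12 = 0.3333
r_new = n·r_full / (1 + (n − 1)·r_full) = 0.2919 / 0.4161 ≈ 0.7015

0.70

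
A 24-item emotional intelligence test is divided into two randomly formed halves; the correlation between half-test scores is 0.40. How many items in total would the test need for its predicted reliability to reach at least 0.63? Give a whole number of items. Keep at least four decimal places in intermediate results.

31

r_full = 2(0.40)/(1 + 0.40) = 0.5714
Solve Spearman-Brown for n: n = 0.63(1 − 0.5714) / [0.5714(1 − 0.63)] = 1.2772
Items = 1.2772 × 24 ≈ 30.65 → 31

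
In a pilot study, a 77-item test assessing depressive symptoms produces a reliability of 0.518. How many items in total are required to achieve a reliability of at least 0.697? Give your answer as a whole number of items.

165

Rearranging the Spearman-Brown formula for n,
n = r_target (1 − r_old) / [ r_old (1 − r_target) ]
n = [0.697 × 0.482] / [0.518 × 0.303]
  = 0.335954 / 0.156954 = 2.1405
2.1405 × 77 = 164.82 → 165 items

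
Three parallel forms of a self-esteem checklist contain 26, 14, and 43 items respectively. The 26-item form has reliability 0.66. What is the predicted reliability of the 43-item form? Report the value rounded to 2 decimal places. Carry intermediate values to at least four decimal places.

Only the ratio of lengths matters: n = 43/26 = 1.6538
r_{43} = n·r / (1 + (n − 1)·r) = 1.0915 / 1.4315 ≈ 0.7625

0.76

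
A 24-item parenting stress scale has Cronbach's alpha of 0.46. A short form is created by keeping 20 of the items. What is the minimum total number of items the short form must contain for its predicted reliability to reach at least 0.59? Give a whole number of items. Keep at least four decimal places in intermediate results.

First, r for the 20-item form: n = 20/24 = 0.8333, so r_20 = 0.8333·0.46/(1 + (0.8333 − 1)·0.46) = 0.4152
Length factor from the short form to reach 0.59: n' = 0.59(1 − 0.4152) / [0.4152(1 − 0.59)] ≈ 2.0268
Items = 2.0268 × 20 ≈ 40.54 → 41

41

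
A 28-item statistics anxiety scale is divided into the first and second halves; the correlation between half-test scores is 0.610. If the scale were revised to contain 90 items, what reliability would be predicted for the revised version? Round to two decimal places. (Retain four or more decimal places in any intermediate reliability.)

Spearman-Brown correction (n = 2): r_full = 2·0.610/(1 + 0.610) = 0.7578
Then adjust to 90 items: n = 90/28 = 3.2143
r_new = n·r_full / (1 + (n − 1)·r_full) = 2.4358 / 2.6780 ≈ 0.9096

0.91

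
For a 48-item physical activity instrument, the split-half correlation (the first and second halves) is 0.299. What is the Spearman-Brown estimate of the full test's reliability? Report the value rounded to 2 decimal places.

r_full = 2(0.299) / (1 + 0.299)
r_full = 0.5980 / 1.2990 ≈ 0.4604

0.46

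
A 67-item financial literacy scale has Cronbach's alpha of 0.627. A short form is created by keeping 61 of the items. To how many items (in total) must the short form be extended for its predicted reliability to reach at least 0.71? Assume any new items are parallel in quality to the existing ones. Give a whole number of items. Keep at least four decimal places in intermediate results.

Short-form reliability: n = 61/67 = 0.9104; r_61 = n·r/(1+(n−1)r) ≈ 0.6048
Then solve for n' with r_old = 0.6048, r_target = 0.71: n' = 0.71(1 − 0.6048)/[0.6048(1 − 0.71)] = 1.5998
Items = 1.5998 × 61 ≈ 97.59 → 98

98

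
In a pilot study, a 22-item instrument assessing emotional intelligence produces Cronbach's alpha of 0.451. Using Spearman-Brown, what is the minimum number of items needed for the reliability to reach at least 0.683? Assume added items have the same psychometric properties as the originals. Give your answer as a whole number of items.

58

n = [0.683 × 0.549] / [0.451 × 0.317]
  = 0.374967 / 0.142967 = 2.6228
So the test needs 2.6228 × 22 ≈ 57.70 items; rounding up, 58.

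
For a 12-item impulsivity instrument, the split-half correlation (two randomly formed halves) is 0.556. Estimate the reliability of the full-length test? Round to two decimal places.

The full test is twice the length of either half (n = 2).
r_full = 2(0.556) / (1 + 0.556)
r_full = 1.1120 / 1.5560 ≈ 0.7147

0.71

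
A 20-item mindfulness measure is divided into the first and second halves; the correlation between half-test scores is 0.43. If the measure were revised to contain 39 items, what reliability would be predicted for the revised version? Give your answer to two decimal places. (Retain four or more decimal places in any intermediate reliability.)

First correct the split-half correlation to full-test reliability: r_full = 2 × 0.43 / (1 + 0.43) ≈ 0.6014
Length factor from 20 to 39 items: n = 39/20 = 1.9500
r_new = n·r_full / (1 + (n − 1)·r_full) = 1.1727 / 1.5713 ≈ 0.7463

0.75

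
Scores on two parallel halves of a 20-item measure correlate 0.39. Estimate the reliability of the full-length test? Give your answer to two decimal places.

r_full = 2(0.39) / (1 + 0.39)
r_full = 0.7800 / 1.3900 ≈ 0.5612

0.56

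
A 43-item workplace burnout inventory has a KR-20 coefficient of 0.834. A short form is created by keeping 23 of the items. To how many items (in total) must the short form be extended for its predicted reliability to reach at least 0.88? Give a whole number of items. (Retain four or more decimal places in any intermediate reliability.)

First, r for the 23-item form: n = 23/43 = 0.5349, so r_23 = 0.5349·0.834/(1 + (0.5349 − 1)·0.834) = 0.7288
Length factor from the short form to reach 0.88: n' = 0.88(1 − 0.7288) / [0.7288(1 − 0.88)] ≈ 2.7289
Total items = 2.7289 × 23 = 62.76, rounded up to 63.

63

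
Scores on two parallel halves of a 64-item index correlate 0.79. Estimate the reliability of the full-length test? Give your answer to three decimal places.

0.883

r_full = 2r_hh / (1 + r_hh) = 2 × 0.79 / (1 + 0.79)
r_full = 1.5800 / 1.7900 ≈ 0.8827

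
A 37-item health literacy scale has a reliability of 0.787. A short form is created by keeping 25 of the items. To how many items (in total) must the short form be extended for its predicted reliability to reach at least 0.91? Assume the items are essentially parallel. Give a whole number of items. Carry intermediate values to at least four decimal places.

102

First, r for the 25-item form: n = 25/37 = 0.6757, so r_25 = 0.6757·0.787/(1 + (0.6757 − 1)·0.787) = 0.7140
Length factor from the short form to reach 0.91: n' = 0.91(1 − 0.7140) / [0.7140(1 − 0.91)] ≈ 4.0501
Items = 4.0501 × 25 ≈ 101.25 → 102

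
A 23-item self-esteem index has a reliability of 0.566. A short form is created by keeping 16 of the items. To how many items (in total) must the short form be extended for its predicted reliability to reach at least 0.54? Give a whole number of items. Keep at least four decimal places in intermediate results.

Short-form reliability: n = 16/23 = 0.6957; r_16 = n·r/(1+(n−1)r) ≈ 0.4757
Then solve for n' with r_old = 0.4757, r_target = 0.54: n' = 0.54(1 − 0.4757)/[0.4757(1 − 0.54)] = 1.2938
Items = 1.2938 × 16 ≈ 20.70 → 21

21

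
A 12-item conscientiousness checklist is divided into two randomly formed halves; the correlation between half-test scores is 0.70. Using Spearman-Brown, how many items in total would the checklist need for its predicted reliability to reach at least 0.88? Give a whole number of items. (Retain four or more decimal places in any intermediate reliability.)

r_full = 2(0.70)/(1 + 0.70) = 0.8235
n = r_tgt(1 − r_full) / [r_full(1 − r_tgt)] = 0.88 × 0.1765 / (0.8235 × 0.12) ≈ 1.5717
Required items = 1.5717 × 12 = 18.86, so 19 items.

19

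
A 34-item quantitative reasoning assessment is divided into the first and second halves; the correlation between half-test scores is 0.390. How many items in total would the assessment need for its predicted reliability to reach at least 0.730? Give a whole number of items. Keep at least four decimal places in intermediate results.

Corrected full-test reliability: r_full = 2 × 0.390 / (1 + 0.390) ≈ 0.5612
Solve Spearman-Brown for n: n = 0.730(1 − 0.5612) / [0.5612(1 − 0.730)] = 2.1140
Required items = 2.1140 × 34 = 71.88, so 72 items.

72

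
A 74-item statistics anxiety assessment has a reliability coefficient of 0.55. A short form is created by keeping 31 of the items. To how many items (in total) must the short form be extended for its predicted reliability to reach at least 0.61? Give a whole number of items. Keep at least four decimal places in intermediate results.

First, r for the 31-item form: n = 31/74 = 0.4189, so r_31 = 0.4189·0.55/(1 + (0.4189 − 1)·0.55) = 0.3386
Length factor from the short form to reach 0.61: n' = 0.61(1 − 0.3386) / [0.3386(1 − 0.61)] ≈ 3.0552
Items = 3.0552 × 31 ≈ 94.71 → 95

95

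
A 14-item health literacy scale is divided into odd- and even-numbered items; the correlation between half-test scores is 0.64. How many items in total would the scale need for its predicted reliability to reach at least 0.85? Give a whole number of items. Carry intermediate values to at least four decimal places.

23

Corrected full-test reliability: r_full = 2 × 0.64 / (1 + 0.64) ≈ 0.7805
n = r_tgt(1 − r_full) / [r_full(1 − r_tgt)] = 0.85 × 0.2195 / (0.7805 × 0.15) ≈ 1.5936
Required items = 1.5936 × 14 = 22.31, so 23 items.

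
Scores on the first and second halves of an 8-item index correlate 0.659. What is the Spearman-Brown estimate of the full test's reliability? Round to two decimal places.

Apply the Spearman-Brown correction with n = 2:
r_full = 2(0.659) / (1 + 0.659)
r_full = 1.3180 / 1.6590 ≈ 0.7945

0.79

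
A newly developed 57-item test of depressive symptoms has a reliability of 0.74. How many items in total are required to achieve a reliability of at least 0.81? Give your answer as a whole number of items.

86

Spearman-Brown solved for the length factor n:
n = r*(1 − r) / [ r (1 − r*) ]
n = [0.81 × 0.26] / [0.74 × 0.19]
n = 0.2106 / 0.1406 ≈ 1.4979
So the test needs 1.4979 × 57 ≈ 85.38 items; rounding up, 86.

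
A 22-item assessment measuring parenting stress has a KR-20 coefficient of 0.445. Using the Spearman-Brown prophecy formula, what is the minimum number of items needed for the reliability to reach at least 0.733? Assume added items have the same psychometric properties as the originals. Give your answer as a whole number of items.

Spearman-Brown solved for the length factor n:
n = r_target (1 − r_old) / [ r_old (1 − r_target) ]
n = 0.733 × (1 − 0.445) / [ 0.445 × (1 − 0.733) ]
n = 0.406815 / 0.118815 ≈ 3.4239
So the test needs 3.4239 × 22 ≈ 75.33 items; rounding up, 76.

76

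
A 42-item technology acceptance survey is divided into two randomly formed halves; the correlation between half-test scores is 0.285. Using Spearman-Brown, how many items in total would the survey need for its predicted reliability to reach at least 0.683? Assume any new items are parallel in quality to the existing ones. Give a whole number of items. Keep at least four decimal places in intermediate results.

114

r_full = 2(0.285)/(1 + 0.285) = 0.4436
n = r_tgt(1 − r_full) / [r_full(1 − r_tgt)] = 0.683 × 0.5564 / (0.4436 × 0.317) ≈ 2.7024
Items = 2.7024 × 42 ≈ 113.50 → 114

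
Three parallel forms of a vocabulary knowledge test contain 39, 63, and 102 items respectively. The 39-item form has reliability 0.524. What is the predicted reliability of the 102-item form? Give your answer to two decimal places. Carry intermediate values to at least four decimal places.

0.74

Only the ratio of lengths matters: n = 102/39 = 2.6154
r_{102} = n·r / (1 + (n − 1)·r) = 1.3705 / 1.8465 ≈ 0.7422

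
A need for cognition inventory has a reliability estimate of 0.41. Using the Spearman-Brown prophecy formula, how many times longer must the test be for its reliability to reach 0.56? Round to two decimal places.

n = 0.56(1 − 0.41) / [0.41(1 − 0.56)]
  = 0.3304 / 0.1804 = 1.8315

1.83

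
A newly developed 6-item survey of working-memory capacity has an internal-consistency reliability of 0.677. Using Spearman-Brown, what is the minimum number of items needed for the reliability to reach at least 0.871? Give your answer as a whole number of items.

20

n = [0.871 × 0.323] / [0.677 × 0.129]
  = 0.281333 / 0.087333 = 3.2214
Items needed = n × 6 = 3.2214 × 6 ≈ 19.33 → round up to 20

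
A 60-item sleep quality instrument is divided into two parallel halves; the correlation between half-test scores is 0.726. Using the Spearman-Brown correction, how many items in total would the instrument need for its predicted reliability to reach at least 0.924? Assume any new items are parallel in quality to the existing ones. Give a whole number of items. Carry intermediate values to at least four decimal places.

138

r_full = 2(0.726)/(1 + 0.726) = 0.8413
n = r_tgt(1 − r_full) / [r_full(1 − r_tgt)] = 0.924 × 0.1587 / (0.8413 × 0.076) ≈ 2.2934
Items = 2.2934 × 60 ≈ 137.60 → 138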